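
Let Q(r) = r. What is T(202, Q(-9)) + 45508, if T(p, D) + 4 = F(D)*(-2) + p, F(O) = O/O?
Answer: 45704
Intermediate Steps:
F(O) = 1
T(p, D) = -6 + p (T(p, D) = -4 + (1*(-2) + p) = -4 + (-2 + p) = -6 + p)
T(202, Q(-9)) + 45508 = (-6 + 202) + 45508 = 196 + 45508 = 45704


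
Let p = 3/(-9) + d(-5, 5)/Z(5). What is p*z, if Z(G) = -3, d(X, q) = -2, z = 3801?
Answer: 1267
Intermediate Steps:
p = ⅓ (p = 3/(-9) - 2/(-3) = 3*(-⅑) - 2*(-⅓) = -⅓ + ⅔ = ⅓ ≈ 0.33333)
p*z = (⅓)*3801 = 1267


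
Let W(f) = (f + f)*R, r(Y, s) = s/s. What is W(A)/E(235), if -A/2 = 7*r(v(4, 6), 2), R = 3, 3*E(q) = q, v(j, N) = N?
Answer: -252/235 ≈ -1.0723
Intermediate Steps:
E(q) = q/3
r(Y, s) = 1
A = -14 ≈ -14.000
W(f) = 6*f (W(f) = (f + f)*3 = (2*f)*3 = 6*f)
W(A)/E(235) = (6*(-14))/(((⅓)*235)) = -84/235/3 = -84*3/235 = -252/235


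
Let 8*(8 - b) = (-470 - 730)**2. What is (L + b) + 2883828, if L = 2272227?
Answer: 4976063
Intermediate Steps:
b = -179992 (b = 8 - (-470 - 730)**2/8 = 8 - 1/8*(-1200)**2 = 8 - 1/8*1440000 = 8 - 180000 = -179992)
(L + b) + 2883828 = (2272227 - 179992) + 2883828 = 2092235 + 2883828 = 4976063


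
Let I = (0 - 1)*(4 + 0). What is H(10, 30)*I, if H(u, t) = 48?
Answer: -192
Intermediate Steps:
I = -4 (I = -1*4 = -4)
H(10, 30)*I = 48*(-4) = -192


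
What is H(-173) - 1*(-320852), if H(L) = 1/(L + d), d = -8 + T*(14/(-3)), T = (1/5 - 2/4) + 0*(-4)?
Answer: 288125091/898 ≈ 3.2085e+5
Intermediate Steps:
T = -3/10 (T = (1*(⅕) - 2*¼) + 0 = (⅕ - ½) + 0 = -3/10 + 0 = -3/10 ≈ -0.30000)
d = -33/5 (d = -8 - 21/(5*(-3)) = -8 - 21*(-1)/(5*3) = -8 - 3/10*(-14/3) = -8 + 7/5 = -33/5 ≈ -6.6000)
H(L) = 1/(-33/5 + L) (H(L) = 1/(L - 33/5) = 1/(-33/5 + L))
H(-173) - 1*(-320852) = 5/(-33 + 5*(-173)) - 1*(-320852) = 5/(-33 - 865) + 320852 = 5/(-898) + 320852 = 5*(-1/898) + 320852 = -5/898 + 320852 = 288125091/898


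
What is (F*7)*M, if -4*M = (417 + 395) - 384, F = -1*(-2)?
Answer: -1498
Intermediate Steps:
F = 2
M = -107 (M = -((417 + 395) - 384)/4 = -(812 - 384)/4 = -¼*428 = -107)
(F*7)*M = (2*7)*(-107) = 14*(-107) = -1498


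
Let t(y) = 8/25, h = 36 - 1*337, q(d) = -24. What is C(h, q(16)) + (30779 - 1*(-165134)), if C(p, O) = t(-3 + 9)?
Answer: 4897833/25 ≈ 1.9591e+5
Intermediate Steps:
h = -301 (h = 36 - 337 = -301)
t(y) = 8/25 (t(y) = 8*(1/25) = 8/25)
C(p, O) = 8/25
C(h, q(16)) + (30779 - 1*(-165134)) = 8/25 + (30779 - 1*(-165134)) = 8/25 + (30779 + 165134) = 8/25 + 195913 = 4897833/25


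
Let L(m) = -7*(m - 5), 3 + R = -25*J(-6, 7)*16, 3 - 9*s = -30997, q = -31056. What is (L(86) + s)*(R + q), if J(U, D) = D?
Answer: -876846523/9 ≈ -9.7427e+7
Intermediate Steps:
s = 31000/9 (s = 1/3 - 1/9*(-30997) = 1/3 + 30997/9 = 31000/9 ≈ 3444.4)
R = -2803 (R = -3 - 25*7*16 = -3 - 175*16 = -3 - 2800 = -2803)
L(m) = 35 - 7*m (L(m) = -7*(-5 + m) = 35 - 7*m)
(L(86) + s)*(R + q) = ((35 - 7*86) + 31000/9)*(-2803 - 31056) = ((35 - 602) + 31000/9)*(-33859) = (-567 + 31000/9)*(-33859) = (25897/9)*(-33859) = -876846523/9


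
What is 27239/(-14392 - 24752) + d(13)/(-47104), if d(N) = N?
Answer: -160446841/230479872 ≈ -0.69614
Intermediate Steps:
27239/(-14392 - 24752) + d(13)/(-47104) = 27239/(-14392 - 24752) + 13/(-47104) = 27239/(-39144) + 13*(-1/47104) = 27239*(-1/39144) - 13/47104 = -27239/39144 - 13/47104 = -160446841/230479872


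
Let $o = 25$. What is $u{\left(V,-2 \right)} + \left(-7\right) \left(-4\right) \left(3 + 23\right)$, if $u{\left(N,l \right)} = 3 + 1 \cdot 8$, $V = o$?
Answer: $739$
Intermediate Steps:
$V = 25$
$u{\left(N,l \right)} = 11$ ($u{\left(N,l \right)} = 3 + 8 = 11$)
$u{\left(V,-2 \right)} + \left(-7\right) \left(-4\right) \left(3 + 23\right) = 11 + \left(-7\right) \left(-4\right) \left(3 + 23\right) = 11 + 28 \cdot 26 = 11 + 728 = 739$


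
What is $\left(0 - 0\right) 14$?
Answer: $0$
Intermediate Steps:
$\left(0 - 0\right) 14 = \left(0 + 0\right) 14 = 0 \cdot 14 = 0$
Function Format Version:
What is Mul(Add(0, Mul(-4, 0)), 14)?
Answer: 0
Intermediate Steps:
Mul(Add(0, Mul(-4, 0)), 14) = Mul(Add(0, 0), 14) = Mul(0, 14) = 0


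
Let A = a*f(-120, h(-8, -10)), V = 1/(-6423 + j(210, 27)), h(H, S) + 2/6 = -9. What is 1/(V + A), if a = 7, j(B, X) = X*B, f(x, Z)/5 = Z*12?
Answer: -753/2951761 ≈ -0.00025510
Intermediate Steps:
h(H, S) = -28/3 (h(H, S) = -1/3 - 9 = -28/3)
f(x, Z) = 60*Z (f(x, Z) = 5*(Z*12) = 5*(12*Z) = 60*Z)
j(B, X) = B*X
V = -1/753 (V = 1/(-6423 + 210*27) = 1/(-6423 + 5670) = 1/(-753) = -1/753 ≈ -0.0013280)
A = -3920 (A = 7*(60*(-28/3)) = 7*(-560) = -3920)
1/(V + A) = 1/(-1/753 - 3920) = 1/(-2951761/753) = -753/2951761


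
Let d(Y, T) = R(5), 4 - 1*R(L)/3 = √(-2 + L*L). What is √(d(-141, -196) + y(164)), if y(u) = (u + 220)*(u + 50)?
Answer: √(82188 - 3*√23) ≈ 286.66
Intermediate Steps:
R(L) = 12 - 3*√(-2 + L²) (R(L) = 12 - 3*√(-2 + L*L) = 12 - 3*√(-2 + L²))
d(Y, T) = 12 - 3*√23 (d(Y, T) = 12 - 3*√(-2 + 5²) = 12 - 3*√(-2 + 25) = 12 - 3*√23)
y(u) = (50 + u)*(220 + u) (y(u) = (220 + u)*(50 + u) = (50 + u)*(220 + u))
√(d(-141, -196) + y(164)) = √((12 - 3*√23) + (11000 + 164² + 270*164)) = √((12 - 3*√23) + (11000 + 26896 + 44280)) = √((12 - 3*√23) + 82176) = √(82188 - 3*√23)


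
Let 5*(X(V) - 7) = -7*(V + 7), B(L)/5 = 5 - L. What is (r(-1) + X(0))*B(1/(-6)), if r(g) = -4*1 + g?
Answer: -403/2 ≈ -201.50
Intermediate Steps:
B(L) = 25 - 5*L (B(L) = 5*(5 - L) = 25 - 5*L)
r(g) = -4 + g
X(V) = -14/5 - 7*V/5 (X(V) = 7 + (-7*(V + 7))/5 = 7 + (-7*(7 + V))/5 = 7 + (-49 - 7*V)/5 = 7 + (-49/5 - 7*V/5) = -14/5 - 7*V/5)
(r(-1) + X(0))*B(1/(-6)) = ((-4 - 1) + (-14/5 - 7/5*0))*(25 - 5/(-6)) = (-5 + (-14/5 + 0))*(25 - 5*(-⅙)) = (-5 - 14/5)*(25 + ⅚) = -39/5*155/6 = -403/2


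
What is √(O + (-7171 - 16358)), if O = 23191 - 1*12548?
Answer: I*√12886 ≈ 113.52*I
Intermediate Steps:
O = 10643 (O = 23191 - 12548 = 10643)
√(O + (-7171 - 16358)) = √(10643 + (-7171 - 16358)) = √(10643 - 23529) = √(-12886) = I*√12886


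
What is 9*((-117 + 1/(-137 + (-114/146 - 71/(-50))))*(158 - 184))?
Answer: 13627350126/497717 ≈ 27380.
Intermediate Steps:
9*((-117 + 1/(-137 + (-114/146 - 71/(-50))))*(158 - 184)) = 9*((-117 + 1/(-137 + (-114*1/146 - 71*(-1/50))))*(-26)) = 9*((-117 + 1/(-137 + (-57/73 + 71/50)))*(-26)) = 9*((-117 + 1/(-137 + 2333/3650))*(-26)) = 9*((-117 + 1/(-497717/3650))*(-26)) = 9*((-117 - 3650/497717)*(-26)) = 9*(-58236539/497717*(-26)) = 9*(1514150014/497717) = 13627350126/497717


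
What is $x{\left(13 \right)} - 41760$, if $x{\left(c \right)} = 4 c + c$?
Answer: $-41695$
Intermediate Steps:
$x{\left(c \right)} = 5 c$
$x{\left(13 \right)} - 41760 = 5 \cdot 13 - 41760 = 65 - 41760 = -41695$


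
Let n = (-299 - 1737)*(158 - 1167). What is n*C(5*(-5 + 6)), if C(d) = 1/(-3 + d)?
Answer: 1027162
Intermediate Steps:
n = 2054324 (n = -2036*(-1009) = 2054324)
n*C(5*(-5 + 6)) = 2054324/(-3 + 5*(-5 + 6)) = 2054324/(-3 + 5*1) = 2054324/(-3 + 5) = 2054324/2 = 2054324*(½) = 1027162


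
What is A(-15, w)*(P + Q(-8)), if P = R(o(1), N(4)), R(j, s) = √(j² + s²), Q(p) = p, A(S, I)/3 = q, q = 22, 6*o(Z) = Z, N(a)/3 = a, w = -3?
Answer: -528 + 11*√5185 ≈ 264.08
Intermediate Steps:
N(a) = 3*a
o(Z) = Z/6
A(S, I) = 66 (A(S, I) = 3*22 = 66)
P = √5185/6 (P = √(((⅙)*1)² + (3*4)²) = √((⅙)² + 12²) = √(1/36 + 144) = √(5185/36) = √5185/6 ≈ 12.001)
A(-15, w)*(P + Q(-8)) = 66*(√5185/6 - 8) = 66*(-8 + √5185/6) = -528 + 11*√5185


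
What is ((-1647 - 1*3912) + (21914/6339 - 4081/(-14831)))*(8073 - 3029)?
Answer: -2634336600312872/94013709 ≈ -2.8021e+7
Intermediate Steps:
((-1647 - 1*3912) + (21914/6339 - 4081/(-14831)))*(8073 - 3029) = ((-1647 - 3912) + (21914*(1/6339) - 4081*(-1/14831)))*5044 = (-5559 + (21914/6339 + 4081/14831))*5044 = (-5559 + 350875993/94013709)*5044 = -522271332338/94013709*5044 = -2634336600312872/94013709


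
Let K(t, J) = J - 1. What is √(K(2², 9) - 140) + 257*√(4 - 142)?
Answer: I*(2*√33 + 257*√138) ≈ 3030.6*I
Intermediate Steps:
K(t, J) = -1 + J
√(K(2², 9) - 140) + 257*√(4 - 142) = √((-1 + 9) - 140) + 257*√(4 - 142) = √(8 - 140) + 257*√(-138) = √(-132) + 257*(I*√138) = 2*I*√33 + 257*I*√138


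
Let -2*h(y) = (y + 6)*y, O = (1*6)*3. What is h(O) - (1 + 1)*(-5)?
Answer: -206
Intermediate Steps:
O = 18 (O = 6*3 = 18)
h(y) = -y*(6 + y)/2 (h(y) = -(y + 6)*y/2 = -(6 + y)*y/2 = -y*(6 + y)/2)
h(O) - (1 + 1)*(-5) = -½*18*(6 + 18) - (1 + 1)*(-5) = -½*18*24 - 2*(-5) = -216 - 1*(-10) = -216 + 10 = -206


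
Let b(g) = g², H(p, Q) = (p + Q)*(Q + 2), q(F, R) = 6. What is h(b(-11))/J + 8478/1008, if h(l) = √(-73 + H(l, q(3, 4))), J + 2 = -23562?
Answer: 471/56 - √943/23564 ≈ 8.4094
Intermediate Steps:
J = -23564 (J = -2 - 23562 = -23564)
H(p, Q) = (2 + Q)*(Q + p) (H(p, Q) = (Q + p)*(2 + Q) = (2 + Q)*(Q + p))
h(l) = √(-25 + 8*l) (h(l) = √(-73 + (6² + 2*6 + 2*l + 6*l)) = √(-73 + (36 + 12 + 2*l + 6*l)) = √(-73 + (48 + 8*l)) = √(-25 + 8*l))
h(b(-11))/J + 8478/1008 = √(-25 + 8*(-11)²)/(-23564) + 8478/1008 = √(-25 + 8*121)*(-1/23564) + 8478*(1/1008) = √(-25 + 968)*(-1/23564) + 471/56 = √943*(-1/23564) + 471/56 = -√943/23564 + 471/56 = 471/56 - √943/23564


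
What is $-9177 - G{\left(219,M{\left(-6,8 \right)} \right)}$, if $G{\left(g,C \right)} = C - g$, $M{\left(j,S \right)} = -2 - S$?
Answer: $-8948$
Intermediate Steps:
$-9177 - G{\left(219,M{\left(-6,8 \right)} \right)} = -9177 - \left(\left(-2 - 8\right) - 219\right) = -9177 - \left(-10 - 219\right) = -9177 - -229 = -9177 + 229 = -8948$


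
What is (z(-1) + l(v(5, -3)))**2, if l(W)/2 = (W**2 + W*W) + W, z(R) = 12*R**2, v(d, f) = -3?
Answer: 1764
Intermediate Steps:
l(W) = 2*W + 4*W**2 (l(W) = 2*((W**2 + W*W) + W) = 2*((W**2 + W**2) + W) = 2*(2*W**2 + W) = 2*(W + 2*W**2) = 2*W + 4*W**2)
(z(-1) + l(v(5, -3)))**2 = (12*(-1)**2 + 2*(-3)*(1 + 2*(-3)))**2 = (12*1 + 2*(-3)*(1 - 6))**2 = (12 + 2*(-3)*(-5))**2 = (12 + 30)**2 = 42**2 = 1764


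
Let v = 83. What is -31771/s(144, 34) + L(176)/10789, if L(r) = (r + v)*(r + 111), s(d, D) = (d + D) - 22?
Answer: -331181371/1683084 ≈ -196.77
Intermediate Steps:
s(d, D) = -22 + D + d (s(d, D) = (D + d) - 22 = -22 + D + d)
L(r) = (83 + r)*(111 + r) (L(r) = (r + 83)*(r + 111) = (83 + r)*(111 + r))
-31771/s(144, 34) + L(176)/10789 = -31771/(-22 + 34 + 144) + (9213 + 176² + 194*176)/10789 = -31771/156 + (9213 + 30976 + 34144)*(1/10789) = -31771*1/156 + 74333*(1/10789) = -31771/156 + 74333/10789 = -331181371/1683084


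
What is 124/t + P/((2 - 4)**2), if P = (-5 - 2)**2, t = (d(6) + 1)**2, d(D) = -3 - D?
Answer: 227/16 ≈ 14.188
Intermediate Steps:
t = 64 (t = ((-3 - 1*6) + 1)**2 = ((-3 - 6) + 1)**2 = (-9 + 1)**2 = (-8)**2 = 64)
P = 49 (P = (-7)**2 = 49)
124/t + P/((2 - 4)**2) = 124/64 + 49/((2 - 4)**2) = 124*(1/64) + 49/((-2)**2) = 31/16 + 49/4 = 227/16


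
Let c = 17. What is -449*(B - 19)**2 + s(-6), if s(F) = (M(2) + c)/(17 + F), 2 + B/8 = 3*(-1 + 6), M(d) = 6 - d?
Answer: -35684254/11 ≈ -3.2440e+6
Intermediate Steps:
B = 104 (B = -16 + 8*(3*(-1 + 6)) = -16 + 8*(3*5) = -16 + 8*15 = -16 + 120 = 104)
s(F) = 21/(17 + F) (s(F) = ((6 - 1*2) + 17)/(17 + F) = ((6 - 2) + 17)/(17 + F) = (4 + 17)/(17 + F) = 21/(17 + F))
-449*(B - 19)**2 + s(-6) = -449*(104 - 19)**2 + 21/(17 - 6) = -449*85**2 + 21/11 = -449*7225 + 21*(1/11) = -3244025 + 21/11 = -35684254/11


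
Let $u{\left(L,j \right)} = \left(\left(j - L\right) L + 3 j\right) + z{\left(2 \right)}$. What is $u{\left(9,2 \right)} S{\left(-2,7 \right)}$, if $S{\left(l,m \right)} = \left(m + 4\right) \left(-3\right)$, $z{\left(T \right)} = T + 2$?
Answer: $1749$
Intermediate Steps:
$z{\left(T \right)} = 2 + T$
$S{\left(l,m \right)} = -12 - 3 m$ ($S{\left(l,m \right)} = \left(4 + m\right) \left(-3\right) = -12 - 3 m$)
$u{\left(L,j \right)} = 4 + 3 j + L \left(j - L\right)$ ($u{\left(L,j \right)} = \left(\left(j - L\right) L + 3 j\right) + \left(2 + 2\right) = \left(L \left(j - L\right) + 3 j\right) + 4 = \left(3 j + L \left(j - L\right)\right) + 4 = 4 + 3 j + L \left(j - L\right)$)
$u{\left(9,2 \right)} S{\left(-2,7 \right)} = \left(4 - 9^{2} + 3 \cdot 2 + 9 \cdot 2\right) \left(-12 - 21\right) = \left(4 - 81 + 6 + 18\right) \left(-12 - 21\right) = \left(4 - 81 + 6 + 18\right) \left(-33\right) = \left(-53\right) \left(-33\right) = 1749$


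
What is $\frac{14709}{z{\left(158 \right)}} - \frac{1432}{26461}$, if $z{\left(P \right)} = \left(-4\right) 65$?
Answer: $- \frac{389587169}{6879860} \approx -56.627$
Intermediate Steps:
$z{\left(P \right)} = -260$
$\frac{14709}{z{\left(158 \right)}} - \frac{1432}{26461} = \frac{14709}{-260} - \frac{1432}{26461} = 14709 \left(- \frac{1}{260}\right) - \frac{1432}{26461} = - \frac{14709}{260} - \frac{1432}{26461} = - \frac{389587169}{6879860}$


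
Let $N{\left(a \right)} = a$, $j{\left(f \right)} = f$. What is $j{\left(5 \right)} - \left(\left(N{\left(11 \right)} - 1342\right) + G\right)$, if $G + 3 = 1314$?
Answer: $25$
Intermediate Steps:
$G = 1311$ ($G = -3 + 1314 = 1311$)
$j{\left(5 \right)} - \left(\left(N{\left(11 \right)} - 1342\right) + G\right) = 5 - \left(\left(11 - 1342\right) + 1311\right) = 5 - \left(-1331 + 1311\right) = 5 - -20 = 5 + 20 = 25$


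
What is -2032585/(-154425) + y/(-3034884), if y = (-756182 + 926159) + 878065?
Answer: 66742397881/5207355130 ≈ 12.817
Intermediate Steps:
y = 1048042 (y = 169977 + 878065 = 1048042)
-2032585/(-154425) + y/(-3034884) = -2032585/(-154425) + 1048042/(-3034884) = -2032585*(-1/154425) + 1048042*(-1/3034884) = 406517/30885 - 524021/1517442 = 66742397881/5207355130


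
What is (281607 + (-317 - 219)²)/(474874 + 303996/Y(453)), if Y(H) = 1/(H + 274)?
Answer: 568903/221479966 ≈ 0.0025686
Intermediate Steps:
Y(H) = 1/(274 + H)
(281607 + (-317 - 219)²)/(474874 + 303996/Y(453)) = (281607 + (-317 - 219)²)/(474874 + 303996/(1/(274 + 453))) = (281607 + (-536)²)/(474874 + 303996/(1/727)) = (281607 + 287296)/(474874 + 303996/(1/727)) = 568903/(474874 + 303996*727) = 568903/(474874 + 221005092) = 568903/221479966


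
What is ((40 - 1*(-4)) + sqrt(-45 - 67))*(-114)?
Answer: -5016 - 456*I*sqrt(7) ≈ -5016.0 - 1206.5*I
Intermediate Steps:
((40 - 1*(-4)) + sqrt(-45 - 67))*(-114) = ((40 + 4) + sqrt(-112))*(-114) = (44 + 4*I*sqrt(7))*(-114) = -5016 - 456*I*sqrt(7)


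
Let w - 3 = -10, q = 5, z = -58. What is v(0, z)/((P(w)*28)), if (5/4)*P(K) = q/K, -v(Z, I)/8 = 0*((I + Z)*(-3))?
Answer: 0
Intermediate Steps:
v(Z, I) = 0 (v(Z, I) = -0*(I + Z)*(-3) = -0*(-3*I - 3*Z) = -8*0 = 0)
w = -7 (w = 3 - 10 = -7)
P(K) = 4/K (P(K) = 4*(5/K)/5 = 4/K)
v(0, z)/((P(w)*28)) = 0/(((4/(-7))*28)) = 0/(((4*(-⅐))*28)) = 0/((-4/7*28)) = 0/(-16) = 0*(-1/16) = 0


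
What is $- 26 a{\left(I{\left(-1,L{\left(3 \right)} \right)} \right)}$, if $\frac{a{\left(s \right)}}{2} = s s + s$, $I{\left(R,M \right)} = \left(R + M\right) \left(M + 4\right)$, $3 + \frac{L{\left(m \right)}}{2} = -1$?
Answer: $-69264$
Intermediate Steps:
$L{\left(m \right)} = -8$ ($L{\left(m \right)} = -6 + 2 \left(-1\right) = -6 - 2 = -8$)
$I{\left(R,M \right)} = \left(4 + M\right) \left(M + R\right)$ ($I{\left(R,M \right)} = \left(M + R\right) \left(4 + M\right) = \left(4 + M\right) \left(M + R\right)$)
$a{\left(s \right)} = 2 s + 2 s^{2}$ ($a{\left(s \right)} = 2 \left(s s + s\right) = 2 \left(s^{2} + s\right) = 2 \left(s + s^{2}\right) = 2 s + 2 s^{2}$)
$- 26 a{\left(I{\left(-1,L{\left(3 \right)} \right)} \right)} = - 26 \cdot 2 \left(\left(-8\right)^{2} + 4 \left(-8\right) + 4 \left(-1\right) - -8\right) \left(1 + \left(\left(-8\right)^{2} + 4 \left(-8\right) + 4 \left(-1\right) - -8\right)\right) = - 26 \cdot 2 \left(64 - 32 - 4 + 8\right) \left(1 + \left(64 - 32 - 4 + 8\right)\right) = - 26 \cdot 2 \cdot 36 \left(1 + 36\right) = - 26 \cdot 2 \cdot 36 \cdot 37 = \left(-26\right) 2664 = -69264$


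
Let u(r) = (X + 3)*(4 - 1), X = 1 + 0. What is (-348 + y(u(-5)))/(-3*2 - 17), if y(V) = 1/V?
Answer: 4175/276 ≈ 15.127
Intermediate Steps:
X = 1
u(r) = 12 (u(r) = (1 + 3)*(4 - 1) = 4*3 = 12)
(-348 + y(u(-5)))/(-3*2 - 17) = (-348 + 1/12)/(-3*2 - 17) = (-348 + 1/12)/(-6 - 17) = -4175/12/(-23) = -4175/12*(-1/23) = 4175/276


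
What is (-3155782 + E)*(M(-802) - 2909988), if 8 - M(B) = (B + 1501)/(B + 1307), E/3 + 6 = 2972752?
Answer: -8468163041951144/505 ≈ -1.6769e+13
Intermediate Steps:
E = 8918238 (E = -18 + 3*2972752 = -18 + 8918256 = 8918238)
M(B) = 8 - (1501 + B)/(1307 + B) (M(B) = 8 - (B + 1501)/(B + 1307) = 8 - (1501 + B)/(1307 + B))
(-3155782 + E)*(M(-802) - 2909988) = (-3155782 + 8918238)*((8955 + 7*(-802))/(1307 - 802) - 2909988) = 5762456*((8955 - 5614)/505 - 2909988) = 5762456*((1/505)*3341 - 2909988) = 5762456*(3341/505 - 2909988) = 5762456*(-1469540599/505) = -8468163041951144/505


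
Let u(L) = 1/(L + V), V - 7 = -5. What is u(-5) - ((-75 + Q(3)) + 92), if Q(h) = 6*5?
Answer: -142/3 ≈ -47.333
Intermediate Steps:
V = 2 (V = 7 - 5 = 2)
Q(h) = 30
u(L) = 1/(2 + L) (u(L) = 1/(L + 2) = 1/(2 + L))
u(-5) - ((-75 + Q(3)) + 92) = 1/(2 - 5) - ((-75 + 30) + 92) = 1/(-3) - (-45 + 92) = -⅓ - 1*47 = -⅓ - 47 = -142/3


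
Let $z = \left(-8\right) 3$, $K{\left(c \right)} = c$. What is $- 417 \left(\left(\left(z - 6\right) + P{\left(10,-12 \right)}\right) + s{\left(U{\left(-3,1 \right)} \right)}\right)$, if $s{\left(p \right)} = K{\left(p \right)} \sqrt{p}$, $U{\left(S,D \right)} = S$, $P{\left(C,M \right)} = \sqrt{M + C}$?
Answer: $12510 - 417 i \sqrt{2} + 1251 i \sqrt{3} \approx 12510.0 + 1577.1 i$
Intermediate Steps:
$P{\left(C,M \right)} = \sqrt{C + M}$
$z = -24$
$s{\left(p \right)} = p^{\frac{3}{2}}$ ($s{\left(p \right)} = p \sqrt{p} = p^{\frac{3}{2}}$)
$- 417 \left(\left(\left(z - 6\right) + P{\left(10,-12 \right)}\right) + s{\left(U{\left(-3,1 \right)} \right)}\right) = - 417 \left(\left(\left(-24 - 6\right) + \sqrt{10 - 12}\right) + \left(-3\right)^{\frac{3}{2}}\right) = - 417 \left(\left(-30 + \sqrt{-2}\right) - 3 i \sqrt{3}\right) = - 417 \left(\left(-30 + i \sqrt{2}\right) - 3 i \sqrt{3}\right) = - 417 \left(-30 + i \sqrt{2} - 3 i \sqrt{3}\right) = 12510 - 417 i \sqrt{2} + 1251 i \sqrt{3}$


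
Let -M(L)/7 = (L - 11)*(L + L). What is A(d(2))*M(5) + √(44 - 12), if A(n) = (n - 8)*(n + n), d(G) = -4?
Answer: 40320 + 4*√2 ≈ 40326.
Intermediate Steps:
M(L) = -14*L*(-11 + L) (M(L) = -7*(L - 11)*(L + L) = -7*(-11 + L)*2*L = -14*L*(-11 + L))
A(n) = 2*n*(-8 + n) (A(n) = (-8 + n)*(2*n) = 2*n*(-8 + n))
A(d(2))*M(5) + √(44 - 12) = (2*(-4)*(-8 - 4))*(14*5*(11 - 1*5)) + √(44 - 12) = (2*(-4)*(-12))*(14*5*(11 - 5)) + √32 = 96*(14*5*6) + 4*√2 = 96*420 + 4*√2 = 40320 + 4*√2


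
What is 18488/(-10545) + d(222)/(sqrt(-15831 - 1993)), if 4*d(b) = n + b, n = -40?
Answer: -18488/10545 - 91*I*sqrt(1114)/8912 ≈ -1.7532 - 0.34081*I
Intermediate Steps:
d(b) = -10 + b/4 (d(b) = (-40 + b)/4 = -10 + b/4)
18488/(-10545) + d(222)/(sqrt(-15831 - 1993)) = 18488/(-10545) + (-10 + (1/4)*222)/(sqrt(-15831 - 1993)) = 18488*(-1/10545) + (-10 + 111/2)/(sqrt(-17824)) = -18488/10545 + 91/(2*((4*I*sqrt(1114)))) = -18488/10545 + 91*(-I*sqrt(1114)/4456)/2 = -18488/10545 - 91*I*sqrt(1114)/8912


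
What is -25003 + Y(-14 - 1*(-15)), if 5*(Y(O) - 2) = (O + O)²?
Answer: -125001/5 ≈ -25000.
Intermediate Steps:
Y(O) = 2 + 4*O²/5 (Y(O) = 2 + (O + O)²/5 = 2 + (2*O)²/5 = 2 + (4*O²)/5 = 2 + 4*O²/5)
-25003 + Y(-14 - 1*(-15)) = -25003 + (2 + 4*(-14 - 1*(-15))²/5) = -25003 + (2 + 4*(-14 + 15)²/5) = -25003 + (2 + (⅘)*1²) = -25003 + (2 + (⅘)*1) = -25003 + (2 + ⅘) = -25003 + 14/5 = -125001/5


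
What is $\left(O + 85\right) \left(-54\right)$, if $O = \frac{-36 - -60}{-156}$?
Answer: $- \frac{59562}{13} \approx -4581.7$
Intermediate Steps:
$O = - \frac{2}{13}$ ($O = \left(-36 + 60\right) \left(- \frac{1}{156}\right) = 24 \left(- \frac{1}{156}\right) = - \frac{2}{13} \approx -0.15385$)
$\left(O + 85\right) \left(-54\right) = \left(- \frac{2}{13} + 85\right) \left(-54\right) = \frac{1103}{13} \left(-54\right) = - \frac{59562}{13}$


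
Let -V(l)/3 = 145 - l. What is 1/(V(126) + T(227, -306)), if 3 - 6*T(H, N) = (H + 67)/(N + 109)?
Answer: -394/22163 ≈ -0.017777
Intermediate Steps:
V(l) = -435 + 3*l (V(l) = -3*(145 - l) = -435 + 3*l)
T(H, N) = ½ - (67 + H)/(6*(109 + N)) (T(H, N) = ½ - (H + 67)/(6*(N + 109)) = ½ - (67 + H)/(6*(109 + N)))
1/(V(126) + T(227, -306)) = 1/((-435 + 3*126) + (260 - 1*227 + 3*(-306))/(6*(109 - 306))) = 1/((-435 + 378) + (⅙)*(260 - 227 - 918)/(-197)) = 1/(-57 + (⅙)*(-1/197)*(-885)) = 1/(-57 + 295/394) = 1/(-22163/394) = -394/22163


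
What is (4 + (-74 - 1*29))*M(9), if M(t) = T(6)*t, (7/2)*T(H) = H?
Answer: -10692/7 ≈ -1527.4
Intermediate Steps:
T(H) = 2*H/7
M(t) = 12*t/7 (M(t) = ((2/7)*6)*t = 12*t/7)
(4 + (-74 - 1*29))*M(9) = (4 + (-74 - 1*29))*((12/7)*9) = (4 + (-74 - 29))*(108/7) = (4 - 103)*(108/7) = -99*108/7 = -10692/7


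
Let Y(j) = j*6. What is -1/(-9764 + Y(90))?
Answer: 1/9224 ≈ 0.00010841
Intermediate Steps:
Y(j) = 6*j
-1/(-9764 + Y(90)) = -1/(-9764 + 6*90) = -1/(-9764 + 540) = -1/(-9224) = -1*(-1/9224) = 1/9224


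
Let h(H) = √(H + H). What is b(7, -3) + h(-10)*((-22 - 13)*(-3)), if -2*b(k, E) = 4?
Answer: -2 + 210*I*√5 ≈ -2.0 + 469.57*I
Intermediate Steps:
h(H) = √2*√H (h(H) = √(2*H) = √2*√H)
b(k, E) = -2 (b(k, E) = -½*4 = -2)
b(7, -3) + h(-10)*((-22 - 13)*(-3)) = -2 + (√2*√(-10))*((-22 - 13)*(-3)) = -2 + (√2*(I*√10))*(-35*(-3)) = -2 + (2*I*√5)*105 = -2 + 210*I*√5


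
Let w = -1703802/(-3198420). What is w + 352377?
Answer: 187841891357/533070 ≈ 3.5238e+5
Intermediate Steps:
w = 283967/533070 (w = -1703802*(-1/3198420) = 283967/533070 ≈ 0.53270)
w + 352377 = 283967/533070 + 352377 = 187841891357/533070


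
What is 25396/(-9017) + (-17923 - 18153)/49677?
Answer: -54720496/15446121 ≈ -3.5427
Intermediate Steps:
25396/(-9017) + (-17923 - 18153)/49677 = 25396*(-1/9017) - 36076*1/49677 = -25396/9017 - 1244/1713 = -54720496/15446121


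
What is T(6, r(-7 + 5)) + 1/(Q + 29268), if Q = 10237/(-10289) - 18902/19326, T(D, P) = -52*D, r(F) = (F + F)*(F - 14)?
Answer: -907827767041665/2909704700206 ≈ -312.00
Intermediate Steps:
r(F) = 2*F*(-14 + F) (r(F) = (2*F)*(-14 + F) = 2*F*(-14 + F))
Q = -196161470/99422607 (Q = 10237*(-1/10289) - 18902*1/19326 = -10237/10289 - 9451/9663 = -196161470/99422607 ≈ -1.9730)
T(6, r(-7 + 5)) + 1/(Q + 29268) = -52*6 + 1/(-196161470/99422607 + 29268) = -312 + 1/(2909704700206/99422607) = -312 + 99422607/2909704700206 = -907827767041665/2909704700206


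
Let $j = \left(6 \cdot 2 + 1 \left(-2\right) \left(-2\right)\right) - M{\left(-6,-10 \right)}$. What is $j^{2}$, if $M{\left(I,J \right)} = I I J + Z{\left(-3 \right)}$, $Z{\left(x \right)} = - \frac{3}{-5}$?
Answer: $\frac{3523129}{25} \approx 1.4093 \cdot 10^{5}$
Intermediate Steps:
$Z{\left(x \right)} = \frac{3}{5}$ ($Z{\left(x \right)} = \left(-3\right) \left(- \frac{1}{5}\right) = \frac{3}{5}$)
$M{\left(I,J \right)} = \frac{3}{5} + J I^{2}$ ($M{\left(I,J \right)} = I I J + \frac{3}{5} = I^{2} J + \frac{3}{5} = J I^{2} + \frac{3}{5} = \frac{3}{5} + J I^{2}$)
$j = \frac{1877}{5}$ ($j = \left(6 \cdot 2 + 1 \left(-2\right) \left(-2\right)\right) - \left(\frac{3}{5} - 10 \left(-6\right)^{2}\right) = \left(12 - -4\right) - \left(\frac{3}{5} - 360\right) = \left(12 + 4\right) - \left(\frac{3}{5} - 360\right) = 16 - - \frac{1797}{5} = 16 + \frac{1797}{5} = \frac{1877}{5} \approx 375.4$)
$j^{2} = \left(\frac{1877}{5}\right)^{2} = \frac{3523129}{25}$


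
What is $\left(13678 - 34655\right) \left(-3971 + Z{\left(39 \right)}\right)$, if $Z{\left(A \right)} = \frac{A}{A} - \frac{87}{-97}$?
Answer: $\frac{8076207931}{97} \approx 8.326 \cdot 10^{7}$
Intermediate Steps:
$Z{\left(A \right)} = \frac{184}{97}$ ($Z{\left(A \right)} = 1 - - \frac{87}{97} = 1 + \frac{87}{97} = \frac{184}{97}$)
$\left(13678 - 34655\right) \left(-3971 + Z{\left(39 \right)}\right) = \left(13678 - 34655\right) \left(-3971 + \frac{184}{97}\right) = \left(-20977\right) \left(- \frac{385003}{97}\right) = \frac{8076207931}{97}$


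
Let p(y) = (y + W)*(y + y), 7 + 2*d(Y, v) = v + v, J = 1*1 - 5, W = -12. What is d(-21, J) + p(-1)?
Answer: 37/2 ≈ 18.500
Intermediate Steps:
J = -4 (J = 1 - 5 = -4)
d(Y, v) = -7/2 + v (d(Y, v) = -7/2 + (v + v)/2 = -7/2 + (2*v)/2 = -7/2 + v)
p(y) = 2*y*(-12 + y) (p(y) = (y - 12)*(y + y) = (-12 + y)*(2*y) = 2*y*(-12 + y))
d(-21, J) + p(-1) = (-7/2 - 4) + 2*(-1)*(-12 - 1) = -15/2 + 2*(-1)*(-13) = -15/2 + 26 = 37/2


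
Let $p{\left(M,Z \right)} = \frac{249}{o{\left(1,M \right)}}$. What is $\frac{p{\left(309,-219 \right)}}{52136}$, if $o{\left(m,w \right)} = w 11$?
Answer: $\frac{83}{59070088} \approx 1.4051 \cdot 10^{-6}$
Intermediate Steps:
$o{\left(m,w \right)} = 11 w$
$p{\left(M,Z \right)} = \frac{249}{11 M}$
$\frac{p{\left(309,-219 \right)}}{52136} = \frac{\frac{249}{11} \cdot \frac{1}{309}}{52136} = \frac{249}{11} \cdot \frac{1}{309} \cdot \frac{1}{52136} = \frac{83}{1133} \cdot \frac{1}{52136} = \frac{83}{59070088}$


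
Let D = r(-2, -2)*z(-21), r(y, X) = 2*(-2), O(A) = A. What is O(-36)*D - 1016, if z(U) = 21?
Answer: 2008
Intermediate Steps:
r(y, X) = -4
D = -84 (D = -4*21 = -84)
O(-36)*D - 1016 = -36*(-84) - 1016 = 3024 - 1016 = 2008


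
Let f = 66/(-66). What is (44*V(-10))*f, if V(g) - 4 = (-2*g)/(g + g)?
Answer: -132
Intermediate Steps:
f = -1 (f = 66*(-1/66) = -1)
V(g) = 3 (V(g) = 4 + (-2*g)/(g + g) = 4 + (-2*g)/((2*g)) = 4 + (-2*g)*(1/(2*g)) = 4 - 1 = 3)
(44*V(-10))*f = (44*3)*(-1) = 132*(-1) = -132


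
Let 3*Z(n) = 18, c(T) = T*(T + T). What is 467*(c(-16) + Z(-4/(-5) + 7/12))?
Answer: 241906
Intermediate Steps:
c(T) = 2*T² (c(T) = T*(2*T) = 2*T²)
Z(n) = 6 (Z(n) = (⅓)*18 = 6)
467*(c(-16) + Z(-4/(-5) + 7/12)) = 467*(2*(-16)² + 6) = 467*(2*256 + 6) = 467*(512 + 6) = 467*518 = 241906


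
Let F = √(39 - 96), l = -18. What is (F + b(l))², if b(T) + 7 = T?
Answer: (25 - I*√57)² ≈ 568.0 - 377.49*I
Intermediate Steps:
F = I*√57 (F = √(-57) = I*√57 ≈ 7.5498*I)
b(T) = -7 + T
(F + b(l))² = (I*√57 + (-7 - 18))² = (I*√57 - 25)² = (-25 + I*√57)²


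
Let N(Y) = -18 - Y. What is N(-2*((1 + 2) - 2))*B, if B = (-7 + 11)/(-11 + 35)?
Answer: -8/3 ≈ -2.6667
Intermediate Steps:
B = ⅙ (B = 4/24 = 4*(1/24) = ⅙ ≈ 0.16667)
N(-2*((1 + 2) - 2))*B = (-18 - (-2)*((1 + 2) - 2))*(⅙) = (-18 - (-2)*(3 - 2))*(⅙) = (-18 - (-2))*(⅙) = (-18 - 1*(-2))*(⅙) = (-18 + 2)*(⅙) = -16*⅙ = -8/3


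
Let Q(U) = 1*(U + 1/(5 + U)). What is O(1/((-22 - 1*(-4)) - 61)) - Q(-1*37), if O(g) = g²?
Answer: 7395617/199712 ≈ 37.031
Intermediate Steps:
Q(U) = U + 1/(5 + U)
O(1/((-22 - 1*(-4)) - 61)) - Q(-1*37) = (1/((-22 - 1*(-4)) - 61))² - (1 + (-1*37)² + 5*(-1*37))/(5 - 1*37) = (1/((-22 + 4) - 61))² - (1 + (-37)² + 5*(-37))/(5 - 37) = (1/(-18 - 61))² - (1 + 1369 - 185)/(-32) = (1/(-79))² - (-1)*1185/32 = (-1/79)² - 1*(-1185/32) = 1/6241 + 1185/32 = 7395617/199712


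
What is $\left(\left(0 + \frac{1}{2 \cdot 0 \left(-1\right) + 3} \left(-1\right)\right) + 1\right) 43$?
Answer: $\frac{86}{3} \approx 28.667$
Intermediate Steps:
$\left(\left(0 + \frac{1}{2 \cdot 0 \left(-1\right) + 3} \left(-1\right)\right) + 1\right) 43 = \left(\left(0 + \frac{1}{0 \left(-1\right) + 3} \left(-1\right)\right) + 1\right) 43 = \left(\left(0 + \frac{1}{0 + 3} \left(-1\right)\right) + 1\right) 43 = \left(\left(0 + \frac{1}{3} \left(-1\right)\right) + 1\right) 43 = \left(\left(0 - \frac{1}{3}\right) + 1\right) 43 = \left(- \frac{1}{3} + 1\right) 43 = \frac{2}{3} \cdot 43 = \frac{86}{3}$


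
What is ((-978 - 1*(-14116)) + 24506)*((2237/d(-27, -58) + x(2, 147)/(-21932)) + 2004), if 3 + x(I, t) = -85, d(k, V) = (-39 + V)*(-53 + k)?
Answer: 802558678677021/10637020 ≈ 7.5450e+7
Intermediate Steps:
d(k, V) = (-53 + k)*(-39 + V)
x(I, t) = -88 (x(I, t) = -3 - 85 = -88)
((-978 - 1*(-14116)) + 24506)*((2237/d(-27, -58) + x(2, 147)/(-21932)) + 2004) = ((-978 - 1*(-14116)) + 24506)*((2237/(2067 - 53*(-58) - 39*(-27) - 58*(-27)) - 88/(-21932)) + 2004) = ((-978 + 14116) + 24506)*((2237/(2067 + 3074 + 1053 + 1566) - 88*(-1/21932)) + 2004) = (13138 + 24506)*((2237/7760 + 22/5483) + 2004) = 37644*((2237*(1/7760) + 22/5483) + 2004) = 37644*((2237/7760 + 22/5483) + 2004) = 37644*(12436191/42548080 + 2004) = 37644*(85278788511/42548080) = 802558678677021/10637020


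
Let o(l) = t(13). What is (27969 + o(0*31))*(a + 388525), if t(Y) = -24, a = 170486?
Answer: 15621562395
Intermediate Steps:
o(l) = -24
(27969 + o(0*31))*(a + 388525) = (27969 - 24)*(170486 + 388525) = 27945*559011 = 15621562395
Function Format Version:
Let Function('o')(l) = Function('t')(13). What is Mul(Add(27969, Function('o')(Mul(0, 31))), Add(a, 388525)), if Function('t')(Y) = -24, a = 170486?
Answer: 15621562395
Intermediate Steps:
Function('o')(l) = -24
Mul(Add(27969, Function('o')(Mul(0, 31))), Add(a, 388525)) = Mul(Add(27969, -24), Add(170486, 388525)) = Mul(27945, 559011) = 15621562395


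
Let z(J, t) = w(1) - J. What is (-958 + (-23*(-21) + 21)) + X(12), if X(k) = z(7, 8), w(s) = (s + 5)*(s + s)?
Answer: -449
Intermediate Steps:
w(s) = 2*s*(5 + s) (w(s) = (5 + s)*(2*s) = 2*s*(5 + s))
z(J, t) = 12 - J (z(J, t) = 2*1*(5 + 1) - J = 2*1*6 - J = 12 - J)
X(k) = 5 (X(k) = 12 - 1*7 = 12 - 7 = 5)
(-958 + (-23*(-21) + 21)) + X(12) = (-958 + (-23*(-21) + 21)) + 5 = (-958 + (483 + 21)) + 5 = (-958 + 504) + 5 = -454 + 5 = -449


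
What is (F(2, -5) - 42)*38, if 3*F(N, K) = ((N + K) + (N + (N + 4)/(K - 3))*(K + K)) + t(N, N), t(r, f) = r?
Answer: -1767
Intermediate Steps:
F(N, K) = K/3 + 2*N/3 + 2*K*(N + (4 + N)/(-3 + K))/3 (F(N, K) = (((N + K) + (N + (N + 4)/(K - 3))*(K + K)) + N)/3 = (((K + N) + (N + (4 + N)/(-3 + K))*(2*K)) + N)/3 = (((K + N) + 2*K*(N + (4 + N)/(-3 + K))) + N)/3 = ((K + N + 2*K*(N + (4 + N)/(-3 + K))) + N)/3 = (K + 2*N + 2*K*(N + (4 + N)/(-3 + K)))/3 = K/3 + 2*N/3 + 2*K*(N + (4 + N)/(-3 + K))/3)
(F(2, -5) - 42)*38 = (((-5)² - 6*2 + 5*(-5) - 2*(-5)*2 + 2*2*(-5)²)/(3*(-3 - 5)) - 42)*38 = ((⅓)*(25 - 12 - 25 + 20 + 2*2*25)/(-8) - 42)*38 = ((⅓)*(-⅛)*(25 - 12 - 25 + 20 + 100) - 42)*38 = ((⅓)*(-⅛)*108 - 42)*38 = (-9/2 - 42)*38 = -93/2*38 = -1767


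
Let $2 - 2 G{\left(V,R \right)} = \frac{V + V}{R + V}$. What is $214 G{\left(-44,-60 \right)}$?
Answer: $\frac{1605}{13} \approx 123.46$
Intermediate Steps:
$G{\left(V,R \right)} = 1 - \frac{V}{R + V}$ ($G{\left(V,R \right)} = 1 - \frac{\left(V + V\right) \frac{1}{R + V}}{2} = 1 - \frac{2 V \frac{1}{R + V}}{2} = 1 - \frac{V}{R + V}$)
$214 G{\left(-44,-60 \right)} = 214 \left(- \frac{60}{-60 - 44}\right) = 214 \left(- \frac{60}{-104}\right) = 214 \left(\left(-60\right) \left(- \frac{1}{104}\right)\right) = 214 \cdot \frac{15}{26} = \frac{1605}{13}$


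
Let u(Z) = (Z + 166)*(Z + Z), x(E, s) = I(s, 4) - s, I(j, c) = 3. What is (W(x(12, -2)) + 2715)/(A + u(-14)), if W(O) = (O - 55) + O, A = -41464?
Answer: -89/1524 ≈ -0.058399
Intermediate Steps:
x(E, s) = 3 - s
u(Z) = 2*Z*(166 + Z) (u(Z) = (166 + Z)*(2*Z) = 2*Z*(166 + Z))
W(O) = -55 + 2*O (W(O) = (-55 + O) + O = -55 + 2*O)
(W(x(12, -2)) + 2715)/(A + u(-14)) = ((-55 + 2*(3 - 1*(-2))) + 2715)/(-41464 + 2*(-14)*(166 - 14)) = ((-55 + 2*(3 + 2)) + 2715)/(-41464 + 2*(-14)*152) = ((-55 + 2*5) + 2715)/(-41464 - 4256) = ((-55 + 10) + 2715)/(-45720) = (-45 + 2715)*(-1/45720) = 2670*(-1/45720) = -89/1524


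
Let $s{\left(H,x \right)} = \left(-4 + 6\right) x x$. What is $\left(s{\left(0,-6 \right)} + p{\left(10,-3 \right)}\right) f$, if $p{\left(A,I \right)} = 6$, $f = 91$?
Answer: $7098$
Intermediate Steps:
$s{\left(H,x \right)} = 2 x^{2}$ ($s{\left(H,x \right)} = 2 x x = 2 x^{2}$)
$\left(s{\left(0,-6 \right)} + p{\left(10,-3 \right)}\right) f = \left(2 \left(-6\right)^{2} + 6\right) 91 = \left(2 \cdot 36 + 6\right) 91 = \left(72 + 6\right) 91 = 78 \cdot 91 = 7098$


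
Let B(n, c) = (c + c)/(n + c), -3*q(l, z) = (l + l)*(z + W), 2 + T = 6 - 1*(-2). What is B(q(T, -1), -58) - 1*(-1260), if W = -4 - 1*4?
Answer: 13918/11 ≈ 1265.3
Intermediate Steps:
T = 6 (T = -2 + (6 - 1*(-2)) = -2 + (6 + 2) = -2 + 8 = 6)
W = -8 (W = -4 - 4 = -8)
q(l, z) = -2*l*(-8 + z)/3 (q(l, z) = -(l + l)*(z - 8)/3 = -2*l*(-8 + z)/3)
B(n, c) = 2*c/(c + n) (B(n, c) = (2*c)/(c + n) = 2*c/(c + n))
B(q(T, -1), -58) - 1*(-1260) = 2*(-58)/(-58 + (⅔)*6*(8 - 1*(-1))) - 1*(-1260) = 2*(-58)/(-58 + (⅔)*6*(8 + 1)) + 1260 = 2*(-58)/(-58 + (⅔)*6*9) + 1260 = 2*(-58)/(-58 + 36) + 1260 = 2*(-58)/(-22) + 1260 = 2*(-58)*(-1/22) + 1260 = 58/11 + 1260 = 13918/11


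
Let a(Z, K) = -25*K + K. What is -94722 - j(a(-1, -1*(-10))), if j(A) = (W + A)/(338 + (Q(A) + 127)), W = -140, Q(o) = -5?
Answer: -2178587/23 ≈ -94721.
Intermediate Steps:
a(Z, K) = -24*K
j(A) = -7/23 + A/460 (j(A) = (-140 + A)/(338 + (-5 + 127)) = (-140 + A)/(338 + 122) = (-140 + A)/460 = (-140 + A)*(1/460) = -7/23 + A/460)
-94722 - j(a(-1, -1*(-10))) = -94722 - (-7/23 + (-(-24)*(-10))/460) = -94722 - (-7/23 + (-24*10)/460) = -94722 - (-7/23 + (1/460)*(-240)) = -94722 - (-7/23 - 12/23) = -94722 - 1*(-19/23) = -94722 + 19/23 = -2178587/23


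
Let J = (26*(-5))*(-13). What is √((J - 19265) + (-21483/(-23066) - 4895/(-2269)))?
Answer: I*√48131851630295916962/52336754 ≈ 132.56*I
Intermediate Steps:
J = 1690 (J = -130*(-13) = 1690)
√((J - 19265) + (-21483/(-23066) - 4895/(-2269))) = √((1690 - 19265) + (-21483/(-23066) - 4895/(-2269))) = √(-17575 + (-21483*(-1/23066) - 4895*(-1/2269))) = √(-17575 + (21483/23066 + 4895/2269)) = √(-17575 + 161652997/52336754) = √(-919656798553/52336754) = I*√48131851630295916962/52336754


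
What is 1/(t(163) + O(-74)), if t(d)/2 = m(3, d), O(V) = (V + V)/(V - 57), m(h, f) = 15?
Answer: 131/4078 ≈ 0.032124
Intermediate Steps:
O(V) = 2*V/(-57 + V) (O(V) = (2*V)/(-57 + V) = 2*V/(-57 + V))
t(d) = 30 (t(d) = 2*15 = 30)
1/(t(163) + O(-74)) = 1/(30 + 2*(-74)/(-57 - 74)) = 1/(30 + 2*(-74)/(-131)) = 1/(30 + 2*(-74)*(-1/131)) = 1/(30 + 148/131) = 1/(4078/131) = 131/4078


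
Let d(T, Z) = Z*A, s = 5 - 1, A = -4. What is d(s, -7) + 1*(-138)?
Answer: -110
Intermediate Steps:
s = 4
d(T, Z) = -4*Z (d(T, Z) = Z*(-4) = -4*Z)
d(s, -7) + 1*(-138) = -4*(-7) + 1*(-138) = 28 - 138 = -110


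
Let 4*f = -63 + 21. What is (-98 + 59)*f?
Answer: 819/2 ≈ 409.50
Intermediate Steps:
f = -21/2 (f = (-63 + 21)/4 = (¼)*(-42) = -21/2 ≈ -10.500)
(-98 + 59)*f = (-98 + 59)*(-21/2) = -39*(-21/2) = 819/2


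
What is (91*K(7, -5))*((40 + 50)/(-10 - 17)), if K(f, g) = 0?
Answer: 0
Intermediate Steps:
(91*K(7, -5))*((40 + 50)/(-10 - 17)) = (91*0)*((40 + 50)/(-10 - 17)) = 0*(90/(-27)) = 0*(90*(-1/27)) = 0*(-10/3) = 0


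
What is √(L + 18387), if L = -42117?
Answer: I*√23730 ≈ 154.05*I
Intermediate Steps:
√(L + 18387) = √(-42117 + 18387) = √(-23730) = I*√23730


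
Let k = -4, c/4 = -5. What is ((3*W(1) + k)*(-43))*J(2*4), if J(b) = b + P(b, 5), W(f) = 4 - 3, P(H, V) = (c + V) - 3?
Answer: -430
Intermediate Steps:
c = -20 (c = 4*(-5) = -20)
P(H, V) = -23 + V (P(H, V) = (-20 + V) - 3 = -23 + V)
W(f) = 1
J(b) = -18 + b (J(b) = b + (-23 + 5) = b - 18 = -18 + b)
((3*W(1) + k)*(-43))*J(2*4) = ((3*1 - 4)*(-43))*(-18 + 2*4) = ((3 - 4)*(-43))*(-18 + 8) = -1*(-43)*(-10) = 43*(-10) = -430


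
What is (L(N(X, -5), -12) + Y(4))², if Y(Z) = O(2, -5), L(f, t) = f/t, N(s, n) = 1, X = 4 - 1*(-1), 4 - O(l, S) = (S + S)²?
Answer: 1329409/144 ≈ 9232.0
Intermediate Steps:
O(l, S) = 4 - 4*S² (O(l, S) = 4 - (S + S)² = 4 - (2*S)² = 4 - 4*S²)
X = 5 (X = 4 + 1 = 5)
Y(Z) = -96 (Y(Z) = 4 - 4*(-5)² = 4 - 4*25 = 4 - 100 = -96)
(L(N(X, -5), -12) + Y(4))² = (1/(-12) - 96)² = (1*(-1/12) - 96)² = (-1/12 - 96)² = (-1153/12)² = 1329409/144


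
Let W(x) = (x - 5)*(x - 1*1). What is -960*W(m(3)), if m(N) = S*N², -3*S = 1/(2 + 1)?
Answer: -11520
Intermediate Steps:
S = -⅑ (S = -1/(3*(2 + 1)) = -⅓/3 = -⅓*⅓ = -⅑ ≈ -0.11111)
m(N) = -N²/9
W(x) = (-1 + x)*(-5 + x) (W(x) = (-5 + x)*(x - 1) = (-5 + x)*(-1 + x) = (-1 + x)*(-5 + x))
-960*W(m(3)) = -960*(5 + (-⅑*3²)² - (-2)*3²/3) = -960*(5 + (-⅑*9)² - (-2)*9/3) = -960*(5 + (-1)² - 6*(-1)) = -960*(5 + 1 + 6) = -960*12 = -11520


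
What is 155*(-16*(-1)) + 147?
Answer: 2627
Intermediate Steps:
155*(-16*(-1)) + 147 = 155*16 + 147 = 2480 + 147 = 2627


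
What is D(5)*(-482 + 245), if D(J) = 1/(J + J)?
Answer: -237/10 ≈ -23.700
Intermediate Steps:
D(J) = 1/(2*J)
D(5)*(-482 + 245) = ((½)/5)*(-482 + 245) = ((½)*(⅕))*(-237) = (⅒)*(-237) = -237/10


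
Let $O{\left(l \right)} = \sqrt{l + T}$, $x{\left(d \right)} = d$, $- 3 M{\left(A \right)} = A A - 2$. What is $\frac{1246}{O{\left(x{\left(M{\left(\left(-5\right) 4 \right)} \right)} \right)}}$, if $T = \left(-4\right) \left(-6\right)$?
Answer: $- \frac{623 i \sqrt{978}}{163} \approx - 119.53 i$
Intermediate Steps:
$T = 24$
$M{\left(A \right)} = \frac{2}{3} - \frac{A^{2}}{3}$ ($M{\left(A \right)} = - \frac{A A - 2}{3} = - \frac{A^{2} - 2}{3} = - \frac{-2 + A^{2}}{3} = \frac{2}{3} - \frac{A^{2}}{3}$)
$O{\left(l \right)} = \sqrt{24 + l}$ ($O{\left(l \right)} = \sqrt{l + 24} = \sqrt{24 + l}$)
$\frac{1246}{O{\left(x{\left(M{\left(\left(-5\right) 4 \right)} \right)} \right)}} = \frac{1246}{\sqrt{24 + \left(\frac{2}{3} - \frac{\left(\left(-5\right) 4\right)^{2}}{3}\right)}} = \frac{1246}{\sqrt{24 + \left(\frac{2}{3} - \frac{\left(-20\right)^{2}}{3}\right)}} = \frac{1246}{\sqrt{24 + \left(\frac{2}{3} - \frac{400}{3}\right)}} = \frac{1246}{\sqrt{24 - \frac{398}{3}}} = \frac{1246}{\sqrt{- \frac{326}{3}}} = \frac{1246}{\frac{1}{3} i \sqrt{978}} = 1246 \left(- \frac{i \sqrt{978}}{326}\right) = - \frac{623 i \sqrt{978}}{163}$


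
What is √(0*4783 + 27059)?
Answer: √27059 ≈ 164.50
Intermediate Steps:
√(0*4783 + 27059) = √(0 + 27059) = √27059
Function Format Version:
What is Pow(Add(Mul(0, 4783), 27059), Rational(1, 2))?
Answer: Pow(27059, Rational(1, 2)) ≈ 164.50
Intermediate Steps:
Pow(Add(Mul(0, 4783), 27059), Rational(1, 2)) = Pow(Add(0, 27059), Rational(1, 2)) = Pow(27059, Rational(1, 2))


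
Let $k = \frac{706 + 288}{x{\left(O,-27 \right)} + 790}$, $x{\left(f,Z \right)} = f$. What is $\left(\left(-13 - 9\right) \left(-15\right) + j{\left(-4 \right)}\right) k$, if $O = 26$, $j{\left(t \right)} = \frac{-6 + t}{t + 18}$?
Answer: $\frac{163655}{408} \approx 401.12$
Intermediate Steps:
$j{\left(t \right)} = \frac{-6 + t}{18 + t}$
$k = \frac{497}{408}$ ($k = \frac{706 + 288}{26 + 790} = \frac{994}{816} = 994 \cdot \frac{1}{816} = \frac{497}{408} \approx 1.2181$)
$\left(\left(-13 - 9\right) \left(-15\right) + j{\left(-4 \right)}\right) k = \left(\left(-13 - 9\right) \left(-15\right) + \frac{-6 - 4}{18 - 4}\right) \frac{497}{408} = \left(\left(-22\right) \left(-15\right) + \frac{1}{14} \left(-10\right)\right) \frac{497}{408} = \left(330 + \frac{1}{14} \left(-10\right)\right) \frac{497}{408} = \left(330 - \frac{5}{7}\right) \frac{497}{408} = \frac{2305}{7} \cdot \frac{497}{408} = \frac{163655}{408}$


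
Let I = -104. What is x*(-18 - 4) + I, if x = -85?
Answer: 1766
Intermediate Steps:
x*(-18 - 4) + I = -85*(-18 - 4) - 104 = -85*(-22) - 104 = 1870 - 104 = 1766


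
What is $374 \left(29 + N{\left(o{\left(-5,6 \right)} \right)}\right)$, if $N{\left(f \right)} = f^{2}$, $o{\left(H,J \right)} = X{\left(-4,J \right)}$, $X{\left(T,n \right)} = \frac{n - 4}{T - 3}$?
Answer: $\frac{532950}{49} \approx 10877.0$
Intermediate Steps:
$X{\left(T,n \right)} = \frac{-4 + n}{-3 + T}$
$o{\left(H,J \right)} = \frac{4}{7} - \frac{J}{7}$ ($o{\left(H,J \right)} = \frac{-4 + J}{-3 - 4} = \frac{-4 + J}{-7} = - \frac{-4 + J}{7} = \frac{4}{7} - \frac{J}{7}$)
$374 \left(29 + N{\left(o{\left(-5,6 \right)} \right)}\right) = 374 \left(29 + \left(\frac{4}{7} - \frac{6}{7}\right)^{2}\right) = 374 \left(29 + \left(- \frac{2}{7}\right)^{2}\right) = 374 \left(29 + \frac{4}{49}\right) = 374 \cdot \frac{1425}{49} = \frac{532950}{49}$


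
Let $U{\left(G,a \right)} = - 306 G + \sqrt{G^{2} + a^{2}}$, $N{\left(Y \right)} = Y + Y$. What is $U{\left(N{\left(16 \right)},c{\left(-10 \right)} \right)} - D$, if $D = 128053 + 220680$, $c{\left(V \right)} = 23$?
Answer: $-358525 + \sqrt{1553} \approx -3.5849 \cdot 10^{5}$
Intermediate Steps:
$N{\left(Y \right)} = 2 Y$
$U{\left(G,a \right)} = \sqrt{G^{2} + a^{2}} - 306 G$
$D = 348733$
$U{\left(N{\left(16 \right)},c{\left(-10 \right)} \right)} - D = \left(\sqrt{\left(2 \cdot 16\right)^{2} + 23^{2}} - 306 \cdot 2 \cdot 16\right) - 348733 = \left(\sqrt{32^{2} + 529} - 9792\right) - 348733 = \left(\sqrt{1024 + 529} - 9792\right) - 348733 = \left(\sqrt{1553} - 9792\right) - 348733 = \left(-9792 + \sqrt{1553}\right) - 348733 = -358525 + \sqrt{1553}$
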